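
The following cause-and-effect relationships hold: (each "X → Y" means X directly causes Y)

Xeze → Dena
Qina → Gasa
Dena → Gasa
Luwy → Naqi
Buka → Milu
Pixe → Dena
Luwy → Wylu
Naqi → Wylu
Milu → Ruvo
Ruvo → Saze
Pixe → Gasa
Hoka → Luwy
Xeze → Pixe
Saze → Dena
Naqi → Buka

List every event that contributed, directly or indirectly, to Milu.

Buka, Hoka, Luwy, Naqi

Immediate cause of Milu: Buka.
Further upstream: Hoka, Luwy, Naqi.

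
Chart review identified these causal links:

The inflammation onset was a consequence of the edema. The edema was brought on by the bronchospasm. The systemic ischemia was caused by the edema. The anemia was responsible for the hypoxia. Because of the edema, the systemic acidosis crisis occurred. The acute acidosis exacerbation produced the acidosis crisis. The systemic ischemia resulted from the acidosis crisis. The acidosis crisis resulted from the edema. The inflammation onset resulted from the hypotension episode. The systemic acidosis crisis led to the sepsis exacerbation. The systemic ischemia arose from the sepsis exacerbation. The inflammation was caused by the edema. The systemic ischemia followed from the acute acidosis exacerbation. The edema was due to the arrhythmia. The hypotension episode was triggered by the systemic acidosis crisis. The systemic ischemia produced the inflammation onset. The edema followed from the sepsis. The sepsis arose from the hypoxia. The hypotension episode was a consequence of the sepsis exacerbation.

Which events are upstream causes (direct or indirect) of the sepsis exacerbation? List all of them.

Immediate cause of the sepsis exacerbation: the systemic acidosis crisis.
Further upstream: the arrhythmia, the bronchospasm, the anemia, the hypoxia, the sepsis, the edema.

the anemia, the arrhythmia, the bronchospasm, the edema, the hypoxia, the sepsis, the systemic acidosis crisis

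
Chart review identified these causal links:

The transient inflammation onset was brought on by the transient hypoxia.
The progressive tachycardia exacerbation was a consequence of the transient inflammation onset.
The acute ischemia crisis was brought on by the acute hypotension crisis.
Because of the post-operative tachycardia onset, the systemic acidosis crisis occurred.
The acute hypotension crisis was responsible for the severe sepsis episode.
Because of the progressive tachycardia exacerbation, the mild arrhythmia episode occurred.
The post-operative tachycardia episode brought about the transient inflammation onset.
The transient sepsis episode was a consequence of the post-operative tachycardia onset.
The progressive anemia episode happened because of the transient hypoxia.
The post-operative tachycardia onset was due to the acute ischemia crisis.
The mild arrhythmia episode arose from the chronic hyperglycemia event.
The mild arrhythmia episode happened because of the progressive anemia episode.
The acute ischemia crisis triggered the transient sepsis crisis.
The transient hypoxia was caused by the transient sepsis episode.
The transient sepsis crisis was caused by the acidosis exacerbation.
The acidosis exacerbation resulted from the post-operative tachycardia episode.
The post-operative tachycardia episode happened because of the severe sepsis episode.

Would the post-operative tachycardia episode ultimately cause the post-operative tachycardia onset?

No

The post-operative tachycardia episode leads to the acidosis exacerbation, the transient sepsis crisis, the transient inflammation onset, the progressive tachycardia exacerbation, the mild arrhythmia episode; the post-operative tachycardia onset is not among them.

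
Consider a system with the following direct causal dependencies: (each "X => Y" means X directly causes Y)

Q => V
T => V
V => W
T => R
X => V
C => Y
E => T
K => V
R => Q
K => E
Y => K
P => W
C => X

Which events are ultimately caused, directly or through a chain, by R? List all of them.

Q, V, W

Direct effects: Q.
2 steps out: V.
3 steps out: W.
Not reachable from it: C, Y, K, E, T, X, P.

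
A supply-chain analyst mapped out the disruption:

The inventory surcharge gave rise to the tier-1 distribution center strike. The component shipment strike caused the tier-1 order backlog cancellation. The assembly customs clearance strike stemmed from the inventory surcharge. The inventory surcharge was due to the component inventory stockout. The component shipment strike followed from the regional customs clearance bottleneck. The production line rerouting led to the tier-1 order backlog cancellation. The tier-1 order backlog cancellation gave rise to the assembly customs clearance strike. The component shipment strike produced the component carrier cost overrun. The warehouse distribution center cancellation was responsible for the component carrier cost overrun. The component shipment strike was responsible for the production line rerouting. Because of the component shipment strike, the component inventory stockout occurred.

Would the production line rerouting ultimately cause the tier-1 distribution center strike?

The production line rerouting leads to the tier-1 order backlog cancellation, the assembly customs clearance strike; the tier-1 distribution center strike is not among them.

No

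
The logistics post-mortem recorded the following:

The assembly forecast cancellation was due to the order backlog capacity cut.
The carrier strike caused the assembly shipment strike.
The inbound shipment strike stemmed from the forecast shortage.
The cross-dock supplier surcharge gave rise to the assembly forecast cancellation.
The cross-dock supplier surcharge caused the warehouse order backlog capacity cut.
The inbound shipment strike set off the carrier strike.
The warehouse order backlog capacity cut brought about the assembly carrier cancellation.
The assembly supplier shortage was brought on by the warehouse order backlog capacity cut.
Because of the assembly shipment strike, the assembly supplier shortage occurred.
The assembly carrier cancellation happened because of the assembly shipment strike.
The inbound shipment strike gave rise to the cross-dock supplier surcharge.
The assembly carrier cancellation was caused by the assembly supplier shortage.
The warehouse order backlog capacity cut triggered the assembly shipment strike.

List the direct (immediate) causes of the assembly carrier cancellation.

the assembly shipment strike, the assembly supplier shortage, the warehouse order backlog capacity cut

Upstream contributors include the forecast shortage, the inbound shipment strike, the cross-dock supplier surcharge, the carrier strike, but only the assembly shipment strike, the assembly supplier shortage, the warehouse order backlog capacity cut feed directly into the assembly carrier cancellation.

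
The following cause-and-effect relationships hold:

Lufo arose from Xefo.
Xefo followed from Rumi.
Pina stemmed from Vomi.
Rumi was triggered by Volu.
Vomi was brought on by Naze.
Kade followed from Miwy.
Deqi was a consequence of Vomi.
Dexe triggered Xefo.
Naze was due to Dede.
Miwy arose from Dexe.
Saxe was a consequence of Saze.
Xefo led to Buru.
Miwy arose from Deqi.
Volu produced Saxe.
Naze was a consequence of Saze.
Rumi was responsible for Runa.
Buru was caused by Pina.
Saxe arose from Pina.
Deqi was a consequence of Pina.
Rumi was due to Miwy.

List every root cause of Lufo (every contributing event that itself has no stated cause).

Tracing upstream from Lufo: Lufo ← Xefo ← Rumi ← Miwy ← Deqi ← Vomi ← Naze ← Saze.
A separate upstream branch: Lufo ← Xefo ← Rumi ← Miwy ← Deqi ← Vomi ← Naze ← Dede.
A separate upstream branch: Lufo ← Xefo ← Dexe.
A separate upstream branch: Lufo ← Xefo ← Rumi ← Volu.
Each of those chain origins has no stated cause.

Dede, Dexe, Saze, Volu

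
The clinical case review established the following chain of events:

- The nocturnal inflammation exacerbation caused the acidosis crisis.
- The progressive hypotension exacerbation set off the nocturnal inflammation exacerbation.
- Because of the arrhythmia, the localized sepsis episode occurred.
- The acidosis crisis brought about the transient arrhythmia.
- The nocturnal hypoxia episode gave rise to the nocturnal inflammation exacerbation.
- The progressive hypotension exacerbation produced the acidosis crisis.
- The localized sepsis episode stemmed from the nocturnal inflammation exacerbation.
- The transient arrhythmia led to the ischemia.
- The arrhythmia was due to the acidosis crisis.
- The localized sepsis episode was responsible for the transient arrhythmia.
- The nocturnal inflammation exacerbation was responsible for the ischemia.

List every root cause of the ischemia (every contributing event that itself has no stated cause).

the nocturnal hypoxia episode, the progressive hypotension exacerbation

Tracing upstream from the ischemia: the ischemia ← the nocturnal inflammation exacerbation ← the progressive hypotension exacerbation.
A separate upstream branch: the ischemia ← the nocturnal inflammation exacerbation ← the nocturnal hypoxia episode.
Each of those chain origins has no stated cause.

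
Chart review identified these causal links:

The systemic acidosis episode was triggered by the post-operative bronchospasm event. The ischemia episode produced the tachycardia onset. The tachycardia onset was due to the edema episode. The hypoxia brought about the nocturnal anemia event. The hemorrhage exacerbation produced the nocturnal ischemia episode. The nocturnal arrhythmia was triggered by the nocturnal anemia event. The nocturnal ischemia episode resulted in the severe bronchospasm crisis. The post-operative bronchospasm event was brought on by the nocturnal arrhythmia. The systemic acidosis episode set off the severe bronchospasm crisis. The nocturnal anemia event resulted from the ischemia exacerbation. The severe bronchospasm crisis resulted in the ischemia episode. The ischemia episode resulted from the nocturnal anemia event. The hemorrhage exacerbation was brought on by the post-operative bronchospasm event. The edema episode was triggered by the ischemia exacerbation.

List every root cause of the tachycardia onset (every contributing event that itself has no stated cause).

the hypoxia, the ischemia exacerbation

Tracing upstream from the tachycardia onset: the tachycardia onset ← the edema episode ← the ischemia exacerbation.
A separate upstream branch: the tachycardia onset ← the ischemia episode ← the nocturnal anemia event ← the hypoxia.
Each of those chain origins has no stated cause.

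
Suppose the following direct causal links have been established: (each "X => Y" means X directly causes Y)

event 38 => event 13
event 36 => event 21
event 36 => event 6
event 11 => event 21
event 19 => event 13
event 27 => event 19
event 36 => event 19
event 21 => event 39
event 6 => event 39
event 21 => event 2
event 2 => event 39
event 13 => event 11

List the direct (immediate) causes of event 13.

Upstream contributors include event 27, event 36, but only event 19, event 38 feed directly into event 13.

event 19, event 38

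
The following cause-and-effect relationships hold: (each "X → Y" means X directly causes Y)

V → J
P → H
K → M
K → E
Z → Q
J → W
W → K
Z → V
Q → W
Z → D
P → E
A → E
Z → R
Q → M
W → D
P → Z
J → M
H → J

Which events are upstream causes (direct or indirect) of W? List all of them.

H, J, P, Q, V, Z

Immediate causes of W: Q, J.
Further upstream: P, Z, V, H.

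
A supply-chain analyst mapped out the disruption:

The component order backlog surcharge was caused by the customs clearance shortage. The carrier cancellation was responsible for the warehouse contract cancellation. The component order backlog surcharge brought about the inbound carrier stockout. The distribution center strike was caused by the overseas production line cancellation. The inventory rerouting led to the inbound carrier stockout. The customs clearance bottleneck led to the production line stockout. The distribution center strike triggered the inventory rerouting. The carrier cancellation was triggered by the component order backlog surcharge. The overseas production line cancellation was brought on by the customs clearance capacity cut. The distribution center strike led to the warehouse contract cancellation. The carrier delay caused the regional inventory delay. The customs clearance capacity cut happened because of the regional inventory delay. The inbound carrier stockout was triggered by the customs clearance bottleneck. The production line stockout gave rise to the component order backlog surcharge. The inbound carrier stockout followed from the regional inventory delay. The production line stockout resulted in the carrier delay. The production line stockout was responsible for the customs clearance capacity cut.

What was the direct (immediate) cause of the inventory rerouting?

Upstream contributors include the customs clearance bottleneck, the production line stockout, the carrier delay, the regional inventory delay, the customs clearance capacity cut, the overseas production line cancellation, but only the distribution center strike feeds directly into the inventory rerouting.

the distribution center strike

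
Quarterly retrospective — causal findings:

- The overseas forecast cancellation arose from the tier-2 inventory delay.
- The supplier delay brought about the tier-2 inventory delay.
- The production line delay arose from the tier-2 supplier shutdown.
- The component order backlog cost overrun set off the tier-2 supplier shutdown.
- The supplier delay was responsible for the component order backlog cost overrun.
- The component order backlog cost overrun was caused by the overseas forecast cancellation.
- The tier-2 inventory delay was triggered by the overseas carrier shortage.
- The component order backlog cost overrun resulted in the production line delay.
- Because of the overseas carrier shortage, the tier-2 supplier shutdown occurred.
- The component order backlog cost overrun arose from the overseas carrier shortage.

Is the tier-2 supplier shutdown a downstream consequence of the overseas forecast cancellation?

There is a causal chain: the overseas forecast cancellation → the component order backlog cost overrun → the tier-2 supplier shutdown.

Yes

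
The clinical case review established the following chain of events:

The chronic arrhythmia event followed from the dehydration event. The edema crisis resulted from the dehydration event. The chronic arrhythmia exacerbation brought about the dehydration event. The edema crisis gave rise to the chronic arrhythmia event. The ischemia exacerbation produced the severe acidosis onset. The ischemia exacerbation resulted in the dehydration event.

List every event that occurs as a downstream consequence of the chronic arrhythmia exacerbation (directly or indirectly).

the chronic arrhythmia event, the dehydration event, the edema crisis

Direct effects: the dehydration event.
2 steps out: the edema crisis, the chronic arrhythmia event.
Not reachable from it: the ischemia exacerbation, the severe acidosis onset.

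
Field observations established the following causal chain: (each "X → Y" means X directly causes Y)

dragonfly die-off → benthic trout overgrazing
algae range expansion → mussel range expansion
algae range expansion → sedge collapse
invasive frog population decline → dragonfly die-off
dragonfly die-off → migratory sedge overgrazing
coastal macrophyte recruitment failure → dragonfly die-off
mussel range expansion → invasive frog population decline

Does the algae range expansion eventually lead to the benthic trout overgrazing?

Yes

There is a causal chain: the algae range expansion → the mussel range expansion → the invasive frog population decline → the dragonfly die-off → the benthic trout overgrazing.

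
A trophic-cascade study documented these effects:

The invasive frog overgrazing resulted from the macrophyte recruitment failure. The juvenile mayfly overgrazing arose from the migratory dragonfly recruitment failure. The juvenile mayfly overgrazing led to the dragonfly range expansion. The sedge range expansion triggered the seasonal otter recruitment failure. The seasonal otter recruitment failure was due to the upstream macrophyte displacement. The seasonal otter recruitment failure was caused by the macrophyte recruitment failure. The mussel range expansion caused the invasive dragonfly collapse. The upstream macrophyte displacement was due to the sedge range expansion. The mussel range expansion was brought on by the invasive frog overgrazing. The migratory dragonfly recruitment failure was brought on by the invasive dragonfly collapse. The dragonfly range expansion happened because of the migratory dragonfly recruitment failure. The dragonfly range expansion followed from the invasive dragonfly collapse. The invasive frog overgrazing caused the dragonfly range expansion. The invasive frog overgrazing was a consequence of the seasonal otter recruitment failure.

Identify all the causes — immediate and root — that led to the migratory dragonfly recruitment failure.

the invasive dragonfly collapse, the invasive frog overgrazing, the macrophyte recruitment failure, the mussel range expansion, the seasonal otter recruitment failure, the sedge range expansion, the upstream macrophyte displacement

Immediate cause of the migratory dragonfly recruitment failure: the invasive dragonfly collapse.
Further upstream: the sedge range expansion, the upstream macrophyte displacement, the macrophyte recruitment failure, the seasonal otter recruitment failure, the invasive frog overgrazing, the mussel range expansion.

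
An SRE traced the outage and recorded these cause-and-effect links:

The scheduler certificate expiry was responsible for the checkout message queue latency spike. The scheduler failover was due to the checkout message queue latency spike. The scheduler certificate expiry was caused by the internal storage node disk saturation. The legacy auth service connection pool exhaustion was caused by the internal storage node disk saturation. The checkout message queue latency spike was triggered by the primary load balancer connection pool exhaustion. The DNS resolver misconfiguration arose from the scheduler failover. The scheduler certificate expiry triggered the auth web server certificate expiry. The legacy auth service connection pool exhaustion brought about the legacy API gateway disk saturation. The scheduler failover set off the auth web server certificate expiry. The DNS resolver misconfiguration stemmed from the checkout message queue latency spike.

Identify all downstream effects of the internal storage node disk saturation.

the DNS resolver misconfiguration, the auth web server certificate expiry, the checkout message queue latency spike, the legacy API gateway disk saturation, the legacy auth service connection pool exhaustion, the scheduler certificate expiry, the scheduler failover

Direct effects: the legacy auth service connection pool exhaustion, the scheduler certificate expiry.
2 steps out: the checkout message queue latency spike, the auth web server certificate expiry, the legacy API gateway disk saturation.
3 steps out: the scheduler failover, the DNS resolver misconfiguration.
Not reachable from it: the primary load balancer connection pool exhaustion.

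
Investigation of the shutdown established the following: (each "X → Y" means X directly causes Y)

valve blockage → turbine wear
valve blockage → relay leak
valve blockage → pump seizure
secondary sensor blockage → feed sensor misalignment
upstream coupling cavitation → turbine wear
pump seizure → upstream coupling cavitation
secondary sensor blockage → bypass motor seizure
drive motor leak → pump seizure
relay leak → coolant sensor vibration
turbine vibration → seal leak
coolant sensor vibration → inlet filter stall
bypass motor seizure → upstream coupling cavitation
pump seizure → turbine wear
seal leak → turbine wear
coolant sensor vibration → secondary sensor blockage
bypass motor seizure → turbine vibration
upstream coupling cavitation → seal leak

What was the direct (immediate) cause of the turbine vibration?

Upstream contributors include the valve blockage, the relay leak, the coolant sensor vibration, the secondary sensor blockage, but only the bypass motor seizure feeds directly into the turbine vibration.

the bypass motor seizure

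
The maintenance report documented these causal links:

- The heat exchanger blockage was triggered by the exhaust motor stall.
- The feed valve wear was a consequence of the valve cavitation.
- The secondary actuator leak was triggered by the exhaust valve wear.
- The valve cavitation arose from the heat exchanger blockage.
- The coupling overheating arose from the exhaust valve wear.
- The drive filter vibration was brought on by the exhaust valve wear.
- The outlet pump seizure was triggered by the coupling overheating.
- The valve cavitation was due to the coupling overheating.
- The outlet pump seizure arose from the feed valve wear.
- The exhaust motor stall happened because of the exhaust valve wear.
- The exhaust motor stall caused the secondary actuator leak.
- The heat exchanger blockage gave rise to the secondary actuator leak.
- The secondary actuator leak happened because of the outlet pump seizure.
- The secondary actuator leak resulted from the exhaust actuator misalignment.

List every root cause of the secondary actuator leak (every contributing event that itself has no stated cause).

Tracing upstream from the secondary actuator leak: the secondary actuator leak ← the exhaust actuator misalignment.
A separate upstream branch: the secondary actuator leak ← the exhaust valve wear.
Each of those chain origins has no stated cause.

the exhaust actuator misalignment, the exhaust valve wear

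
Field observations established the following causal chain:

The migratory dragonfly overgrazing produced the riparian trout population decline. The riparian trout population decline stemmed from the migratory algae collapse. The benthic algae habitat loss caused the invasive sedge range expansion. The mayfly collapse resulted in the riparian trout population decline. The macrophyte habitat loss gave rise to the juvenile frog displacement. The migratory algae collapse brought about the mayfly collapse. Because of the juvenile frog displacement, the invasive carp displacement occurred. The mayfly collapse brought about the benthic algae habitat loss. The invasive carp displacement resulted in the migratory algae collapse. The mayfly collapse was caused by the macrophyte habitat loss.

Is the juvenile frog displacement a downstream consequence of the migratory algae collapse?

No

The migratory algae collapse leads to the mayfly collapse, the benthic algae habitat loss, the riparian trout population decline, the invasive sedge range expansion; the juvenile frog displacement is not among them.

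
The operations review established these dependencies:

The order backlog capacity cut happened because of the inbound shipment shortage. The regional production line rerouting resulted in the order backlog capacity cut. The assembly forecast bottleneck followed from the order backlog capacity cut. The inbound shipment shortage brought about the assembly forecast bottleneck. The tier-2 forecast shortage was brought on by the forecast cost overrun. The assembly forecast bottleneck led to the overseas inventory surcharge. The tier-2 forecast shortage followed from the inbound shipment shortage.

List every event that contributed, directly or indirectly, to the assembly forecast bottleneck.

the inbound shipment shortage, the order backlog capacity cut, the regional production line rerouting

Immediate causes of the assembly forecast bottleneck: the inbound shipment shortage, the order backlog capacity cut.
Further upstream: the regional production line rerouting.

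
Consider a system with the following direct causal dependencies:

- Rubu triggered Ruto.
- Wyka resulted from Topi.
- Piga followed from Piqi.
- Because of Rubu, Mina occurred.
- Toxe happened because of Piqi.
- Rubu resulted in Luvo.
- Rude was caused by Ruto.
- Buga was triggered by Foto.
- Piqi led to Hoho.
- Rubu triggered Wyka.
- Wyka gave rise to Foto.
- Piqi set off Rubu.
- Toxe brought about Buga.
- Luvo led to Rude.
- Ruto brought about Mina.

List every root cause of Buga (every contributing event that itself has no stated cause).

Piqi, Topi

Tracing upstream from Buga: Buga ← Toxe ← Piqi.
A separate upstream branch: Buga ← Foto ← Wyka ← Topi.
Each of those chain origins has no stated cause.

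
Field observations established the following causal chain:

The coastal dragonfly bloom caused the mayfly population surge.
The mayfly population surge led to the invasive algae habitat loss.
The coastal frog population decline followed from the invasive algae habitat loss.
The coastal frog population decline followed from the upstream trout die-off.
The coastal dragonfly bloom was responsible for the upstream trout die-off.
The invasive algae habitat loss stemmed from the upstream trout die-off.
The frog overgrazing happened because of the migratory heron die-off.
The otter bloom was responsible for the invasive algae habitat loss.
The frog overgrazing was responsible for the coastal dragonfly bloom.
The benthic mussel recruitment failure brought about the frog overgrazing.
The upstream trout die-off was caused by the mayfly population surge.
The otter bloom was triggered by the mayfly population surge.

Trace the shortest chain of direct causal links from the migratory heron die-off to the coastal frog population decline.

the migratory heron die-off → the frog overgrazing
the frog overgrazing → the coastal dragonfly bloom
the coastal dragonfly bloom → the upstream trout die-off
the upstream trout die-off → the coastal frog population decline
Length: 4 steps.

the migratory heron die-off → the frog overgrazing → the coastal dragonfly bloom → the upstream trout die-off → the coastal frog population decline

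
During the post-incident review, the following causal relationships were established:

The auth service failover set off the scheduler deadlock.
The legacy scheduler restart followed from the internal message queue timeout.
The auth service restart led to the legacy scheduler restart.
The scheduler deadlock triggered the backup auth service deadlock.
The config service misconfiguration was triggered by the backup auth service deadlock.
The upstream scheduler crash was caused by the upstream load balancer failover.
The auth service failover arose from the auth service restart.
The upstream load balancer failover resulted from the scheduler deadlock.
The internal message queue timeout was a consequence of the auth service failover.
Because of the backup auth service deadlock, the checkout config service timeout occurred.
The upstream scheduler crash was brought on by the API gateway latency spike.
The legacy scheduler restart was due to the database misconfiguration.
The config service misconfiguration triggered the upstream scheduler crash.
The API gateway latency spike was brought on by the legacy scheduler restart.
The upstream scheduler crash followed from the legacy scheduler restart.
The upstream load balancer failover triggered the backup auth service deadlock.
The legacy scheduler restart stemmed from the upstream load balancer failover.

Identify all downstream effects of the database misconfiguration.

Direct effects: the legacy scheduler restart.
2 steps out: the API gateway latency spike, the upstream scheduler crash.
Not reachable from it: the auth service restart, the auth service failover, the scheduler deadlock, the internal message queue timeout, the upstream load balancer failover, the backup auth service deadlock, the checkout config service timeout, the config service misconfiguration.

the API gateway latency spike, the legacy scheduler restart, the upstream scheduler crash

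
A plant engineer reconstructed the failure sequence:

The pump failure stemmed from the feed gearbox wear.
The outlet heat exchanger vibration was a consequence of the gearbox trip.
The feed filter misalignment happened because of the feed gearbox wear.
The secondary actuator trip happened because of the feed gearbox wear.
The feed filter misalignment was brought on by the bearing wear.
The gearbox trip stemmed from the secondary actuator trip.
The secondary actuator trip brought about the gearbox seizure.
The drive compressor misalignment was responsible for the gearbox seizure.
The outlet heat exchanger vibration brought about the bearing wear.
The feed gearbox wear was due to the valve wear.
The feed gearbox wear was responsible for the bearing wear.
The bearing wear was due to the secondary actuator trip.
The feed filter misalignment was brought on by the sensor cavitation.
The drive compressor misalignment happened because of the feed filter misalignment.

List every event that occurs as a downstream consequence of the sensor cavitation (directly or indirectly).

the drive compressor misalignment, the feed filter misalignment, the gearbox seizure

Direct effects: the feed filter misalignment.
2 steps out: the drive compressor misalignment.
3 steps out: the gearbox seizure.
Not reachable from it: the valve wear, the feed gearbox wear, the secondary actuator trip, the gearbox trip, the outlet heat exchanger vibration, the bearing wear, the pump failure.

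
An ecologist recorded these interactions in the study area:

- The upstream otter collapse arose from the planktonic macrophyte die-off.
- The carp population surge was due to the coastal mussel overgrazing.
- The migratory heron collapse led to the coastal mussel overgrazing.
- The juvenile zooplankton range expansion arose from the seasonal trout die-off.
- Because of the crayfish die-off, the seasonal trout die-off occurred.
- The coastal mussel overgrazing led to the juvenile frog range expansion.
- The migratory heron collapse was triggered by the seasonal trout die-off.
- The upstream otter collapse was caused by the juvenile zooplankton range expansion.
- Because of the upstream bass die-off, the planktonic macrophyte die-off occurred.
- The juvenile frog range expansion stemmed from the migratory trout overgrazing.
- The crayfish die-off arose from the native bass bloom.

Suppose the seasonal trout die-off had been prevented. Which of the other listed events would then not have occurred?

the carp population surge, the coastal mussel overgrazing, the juvenile zooplankton range expansion, the migratory heron collapse

Downstream of the seasonal trout die-off: the migratory heron collapse, the coastal mussel overgrazing, the juvenile frog range expansion, the carp population surge, the juvenile zooplankton range expansion, the upstream otter collapse.
Of those, still caused via another path: the juvenile frog range expansion, the upstream otter collapse.
The remainder have no surviving cause.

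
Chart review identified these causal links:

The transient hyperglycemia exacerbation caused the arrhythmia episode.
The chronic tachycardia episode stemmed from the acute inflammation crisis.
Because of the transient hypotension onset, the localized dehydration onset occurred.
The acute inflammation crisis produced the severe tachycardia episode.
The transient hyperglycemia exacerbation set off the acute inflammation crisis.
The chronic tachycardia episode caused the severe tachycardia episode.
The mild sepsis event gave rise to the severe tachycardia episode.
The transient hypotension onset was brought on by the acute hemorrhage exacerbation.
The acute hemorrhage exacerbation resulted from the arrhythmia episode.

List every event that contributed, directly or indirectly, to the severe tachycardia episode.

Immediate causes of the severe tachycardia episode: the acute inflammation crisis, the chronic tachycardia episode, the mild sepsis event.
Further upstream: the transient hyperglycemia exacerbation.

the acute inflammation crisis, the chronic tachycardia episode, the mild sepsis event, the transient hyperglycemia exacerbation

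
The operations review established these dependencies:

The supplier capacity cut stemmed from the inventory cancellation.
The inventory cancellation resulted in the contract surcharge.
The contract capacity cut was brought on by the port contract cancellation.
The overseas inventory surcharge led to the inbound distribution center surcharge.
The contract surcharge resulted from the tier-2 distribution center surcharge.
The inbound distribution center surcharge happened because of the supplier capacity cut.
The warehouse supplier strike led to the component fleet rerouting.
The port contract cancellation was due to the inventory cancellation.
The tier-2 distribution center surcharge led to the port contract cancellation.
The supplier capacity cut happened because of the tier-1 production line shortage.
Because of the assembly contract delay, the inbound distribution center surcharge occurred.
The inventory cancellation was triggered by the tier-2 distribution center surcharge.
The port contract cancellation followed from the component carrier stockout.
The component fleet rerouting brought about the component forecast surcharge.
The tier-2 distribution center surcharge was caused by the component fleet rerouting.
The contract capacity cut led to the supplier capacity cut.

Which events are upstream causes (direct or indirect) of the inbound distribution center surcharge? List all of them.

the assembly contract delay, the component carrier stockout, the component fleet rerouting, the contract capacity cut, the inventory cancellation, the overseas inventory surcharge, the port contract cancellation, the supplier capacity cut, the tier-1 production line shortage, the tier-2 distribution center surcharge, the warehouse supplier strike

Immediate causes of the inbound distribution center surcharge: the assembly contract delay, the overseas inventory surcharge, the supplier capacity cut.
Further upstream: the component carrier stockout, the warehouse supplier strike, the component fleet rerouting, the tier-2 distribution center surcharge, the inventory cancellation, the port contract cancellation, the tier-1 production line shortage, the contract capacity cut.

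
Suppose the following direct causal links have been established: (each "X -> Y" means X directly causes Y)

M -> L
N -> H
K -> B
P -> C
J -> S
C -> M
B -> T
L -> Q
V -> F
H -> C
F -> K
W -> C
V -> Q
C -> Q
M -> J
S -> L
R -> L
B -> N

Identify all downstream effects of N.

Direct effects: H.
2 steps out: C.
3 steps out: M, Q.
4 steps out: J, L.
5 steps out: S.
Not reachable from it: V, F, K, B, T, P, W, R.

C, H, J, L, M, Q, S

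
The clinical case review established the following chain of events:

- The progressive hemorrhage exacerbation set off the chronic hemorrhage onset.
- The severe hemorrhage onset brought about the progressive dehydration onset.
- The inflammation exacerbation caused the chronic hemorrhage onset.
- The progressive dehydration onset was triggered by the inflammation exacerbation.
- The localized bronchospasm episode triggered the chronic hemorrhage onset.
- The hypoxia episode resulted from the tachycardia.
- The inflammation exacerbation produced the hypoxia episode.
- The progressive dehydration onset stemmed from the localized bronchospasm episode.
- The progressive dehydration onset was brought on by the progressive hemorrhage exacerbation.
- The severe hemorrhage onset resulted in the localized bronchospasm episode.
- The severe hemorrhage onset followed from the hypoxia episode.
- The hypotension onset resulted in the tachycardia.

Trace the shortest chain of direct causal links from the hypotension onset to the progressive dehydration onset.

the hypotension onset → the tachycardia
the tachycardia → the hypoxia episode
the hypoxia episode → the severe hemorrhage onset
the severe hemorrhage onset → the progressive dehydration onset
Length: 4 steps.

the hypotension onset → the tachycardia → the hypoxia episode → the severe hemorrhage onset → the progressive dehydration onset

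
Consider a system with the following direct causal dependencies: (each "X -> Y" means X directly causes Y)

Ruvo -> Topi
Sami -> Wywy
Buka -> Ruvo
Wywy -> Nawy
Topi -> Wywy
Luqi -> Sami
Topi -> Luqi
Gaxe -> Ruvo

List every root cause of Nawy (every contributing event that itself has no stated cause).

Buka, Gaxe

Tracing upstream from Nawy: Nawy ← Wywy ← Topi ← Ruvo ← Gaxe.
A separate upstream branch: Nawy ← Wywy ← Topi ← Ruvo ← Buka.
Each of those chain origins has no stated cause.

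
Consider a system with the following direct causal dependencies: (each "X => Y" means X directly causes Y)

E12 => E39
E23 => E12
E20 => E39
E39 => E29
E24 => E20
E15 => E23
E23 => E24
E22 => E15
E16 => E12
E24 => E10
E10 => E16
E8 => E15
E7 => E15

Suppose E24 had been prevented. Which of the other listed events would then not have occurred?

Downstream of E24: E10, E16, E20, E12, E39, E29.
Of those, still caused via another path: E12, E39, E29.
The remainder have no surviving cause.

E10, E16, E20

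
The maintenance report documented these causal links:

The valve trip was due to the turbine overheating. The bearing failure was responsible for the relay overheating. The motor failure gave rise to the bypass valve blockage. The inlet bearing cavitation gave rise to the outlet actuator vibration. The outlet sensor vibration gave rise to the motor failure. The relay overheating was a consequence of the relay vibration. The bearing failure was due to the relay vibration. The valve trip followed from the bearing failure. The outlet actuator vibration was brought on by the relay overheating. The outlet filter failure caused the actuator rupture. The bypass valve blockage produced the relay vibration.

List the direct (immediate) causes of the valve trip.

the bearing failure, the turbine overheating

Upstream contributors include the outlet sensor vibration, the motor failure, the bypass valve blockage, the relay vibration, but only the bearing failure, the turbine overheating feed directly into the valve trip.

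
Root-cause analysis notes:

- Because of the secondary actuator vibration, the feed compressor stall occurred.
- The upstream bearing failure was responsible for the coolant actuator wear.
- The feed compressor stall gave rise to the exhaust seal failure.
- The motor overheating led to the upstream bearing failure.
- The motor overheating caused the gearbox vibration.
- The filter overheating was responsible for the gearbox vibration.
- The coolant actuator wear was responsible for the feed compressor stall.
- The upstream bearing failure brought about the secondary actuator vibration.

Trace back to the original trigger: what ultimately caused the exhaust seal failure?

the motor overheating

Tracing upstream from the exhaust seal failure: the exhaust seal failure ← the feed compressor stall ← the secondary actuator vibration ← the upstream bearing failure ← the motor overheating.
The motor overheating has no stated cause, so it is the root.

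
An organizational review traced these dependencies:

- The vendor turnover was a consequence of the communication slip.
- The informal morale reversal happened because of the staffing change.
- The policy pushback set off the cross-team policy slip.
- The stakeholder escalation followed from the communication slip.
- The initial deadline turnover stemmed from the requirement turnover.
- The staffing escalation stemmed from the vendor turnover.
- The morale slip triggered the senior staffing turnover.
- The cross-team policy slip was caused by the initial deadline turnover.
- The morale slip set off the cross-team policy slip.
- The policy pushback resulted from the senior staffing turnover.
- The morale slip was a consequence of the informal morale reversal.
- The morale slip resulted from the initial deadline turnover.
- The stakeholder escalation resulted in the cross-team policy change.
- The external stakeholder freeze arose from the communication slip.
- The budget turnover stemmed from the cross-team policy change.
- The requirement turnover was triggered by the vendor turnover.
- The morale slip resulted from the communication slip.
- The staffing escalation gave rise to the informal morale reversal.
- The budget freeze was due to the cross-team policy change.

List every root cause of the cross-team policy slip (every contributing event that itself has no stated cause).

the communication slip, the staffing change

Tracing upstream from the cross-team policy slip: the cross-team policy slip ← the morale slip ← the communication slip.
A separate upstream branch: the cross-team policy slip ← the morale slip ← the informal morale reversal ← the staffing change.
Each of those chain origins has no stated cause.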